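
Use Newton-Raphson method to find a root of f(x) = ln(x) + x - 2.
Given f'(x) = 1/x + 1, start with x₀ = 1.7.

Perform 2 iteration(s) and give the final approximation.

f(x) = ln(x) + x - 2
f'(x) = 1/x + 1
x₀ = 1.7

Newton-Raphson formula: x_{n+1} = x_n - f(x_n)/f'(x_n)

Iteration 1:
  f(1.700000) = 0.230628
  f'(1.700000) = 1.588235
  x_1 = 1.700000 - 0.230628/1.588235 = 1.554790
Iteration 2:
  f(1.554790) = -0.003870
  f'(1.554790) = 1.643174
  x_2 = 1.554790 - (-0.003870)/1.643174 = 1.557145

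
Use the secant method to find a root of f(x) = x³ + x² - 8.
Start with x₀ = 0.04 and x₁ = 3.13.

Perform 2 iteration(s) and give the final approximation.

f(x) = x³ + x² - 8
x₀ = 0.04, x₁ = 3.13

Secant formula: x_{n+1} = x_n - f(x_n)(x_n - x_{n-1})/(f(x_n) - f(x_{n-1}))

Iteration 1:
  f(0.040000) = -7.998336
  f(3.130000) = 32.461197
  x_2 = 3.130000 - 32.461197×(3.130000 - 0.040000)/(32.461197 - (-7.998336))
       = 0.650854
Iteration 2:
  f(3.130000) = 32.461197
  f(0.650854) = -7.300681
  x_3 = 0.650854 - (-7.300681)×(0.650854 - 3.130000)/(-7.300681 - 32.461197)
       = 1.106050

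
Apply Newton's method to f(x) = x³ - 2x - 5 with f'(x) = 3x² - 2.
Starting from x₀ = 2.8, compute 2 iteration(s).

f(x) = x³ - 2x - 5
f'(x) = 3x² - 2
x₀ = 2.8

Newton-Raphson formula: x_{n+1} = x_n - f(x_n)/f'(x_n)

Iteration 1:
  f(2.800000) = 11.352000
  f'(2.800000) = 21.520000
  x_1 = 2.800000 - 11.352000/21.520000 = 2.272491
Iteration 2:
  f(2.272491) = 2.190647
  f'(2.272491) = 13.492642
  x_2 = 2.272491 - 2.190647/13.492642 = 2.110132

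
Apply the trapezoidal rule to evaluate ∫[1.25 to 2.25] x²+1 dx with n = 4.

f(x) = x²+1
a = 1.25, b = 2.25, n = 4
h = (b - a)/n = 0.250000

Trapezoidal rule: (h/2)[f(x₀) + 2f(x₁) + 2f(x₂) + ... + f(xₙ)]

x_0 = 1.2500, f(x_0) = 2.562500, coefficient = 1
x_1 = 1.5000, f(x_1) = 3.250000, coefficient = 2
x_2 = 1.7500, f(x_2) = 4.062500, coefficient = 2
x_3 = 2.0000, f(x_3) = 5.000000, coefficient = 2
x_4 = 2.2500, f(x_4) = 6.062500, coefficient = 1

I ≈ (0.250000/2) × 33.250000 = 4.156250
Exact value: 4.145833
Error: 0.010417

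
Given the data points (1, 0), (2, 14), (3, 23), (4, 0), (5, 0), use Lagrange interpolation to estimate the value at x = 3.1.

Lagrange interpolation formula:
P(x) = Σ yᵢ × Lᵢ(x)
where Lᵢ(x) = Π_{j≠i} (x - xⱼ)/(xᵢ - xⱼ)

L_0(3.1) = (3.1 - 2)/(1 - 2) × (3.1 - 3)/(1 - 3) × (3.1 - 4)/(1 - 4) × (3.1 - 5)/(1 - 5) = 0.007838
L_1(3.1) = (3.1 - 1)/(2 - 1) × (3.1 - 3)/(2 - 3) × (3.1 - 4)/(2 - 4) × (3.1 - 5)/(2 - 5) = -0.059850
L_2(3.1) = (3.1 - 1)/(3 - 1) × (3.1 - 2)/(3 - 2) × (3.1 - 4)/(3 - 4) × (3.1 - 5)/(3 - 5) = 0.987525
L_3(3.1) = (3.1 - 1)/(4 - 1) × (3.1 - 2)/(4 - 2) × (3.1 - 3)/(4 - 3) × (3.1 - 5)/(4 - 5) = 0.073150
L_4(3.1) = (3.1 - 1)/(5 - 1) × (3.1 - 2)/(5 - 2) × (3.1 - 3)/(5 - 3) × (3.1 - 4)/(5 - 4) = -0.008663

P(3.1) = 0×L_0(3.1) + 14×L_1(3.1) + 23×L_2(3.1) + 0×L_3(3.1) + 0×L_4(3.1)
P(3.1) = 21.875175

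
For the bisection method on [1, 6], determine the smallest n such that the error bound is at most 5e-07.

We need (b-a)/2^n ≤ 5e-07
(6 - 1)/2^n ≤ 5e-07
5/2^n ≤ 5e-07
2^n ≥ 10000000
n ≥ log₂(10000000) = 23.25
n ≥ 24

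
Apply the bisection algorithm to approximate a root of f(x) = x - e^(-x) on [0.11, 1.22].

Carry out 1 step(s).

f(x) = x - e^(-x)
Initial interval: [0.11, 1.22]

Iteration 1:
  c_1 = (0.110000 + 1.220000)/2 = 0.665000
  f(c_1) = f(0.665000) = 0.150726
  f(a) × f(c) < 0, new interval: [0.110000, 0.665000]

After 1 iteration(s), the approximation is c_1 = 0.665000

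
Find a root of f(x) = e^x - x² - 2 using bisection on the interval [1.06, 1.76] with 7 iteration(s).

f(x) = e^x - x² - 2
Initial interval: [1.06, 1.76]

Iteration 1:
  c_1 = (1.060000 + 1.760000)/2 = 1.410000
  f(c_1) = f(1.410000) = 0.107855
  f(a) × f(c) < 0, new interval: [1.060000, 1.410000]
Iteration 2:
  c_2 = (1.060000 + 1.410000)/2 = 1.235000
  f(c_2) = f(1.235000) = -0.086846
  f(a) × f(c) ≥ 0, new interval: [1.235000, 1.410000]
Iteration 3:
  c_3 = (1.235000 + 1.410000)/2 = 1.322500
  f(c_3) = f(1.322500) = 0.003785
  f(a) × f(c) < 0, new interval: [1.235000, 1.322500]
Iteration 4:
  c_4 = (1.235000 + 1.322500)/2 = 1.278750
  f(c_4) = f(1.278750) = -0.043055
  f(a) × f(c) ≥ 0, new interval: [1.278750, 1.322500]
Iteration 5:
  c_5 = (1.278750 + 1.322500)/2 = 1.300625
  f(c_5) = f(1.300625) = -0.020035
  f(a) × f(c) ≥ 0, new interval: [1.300625, 1.322500]
Iteration 6:
  c_6 = (1.300625 + 1.322500)/2 = 1.311563
  f(c_6) = f(1.311563) = -0.008227
  f(a) × f(c) ≥ 0, new interval: [1.311563, 1.322500]
Iteration 7:
  c_7 = (1.311563 + 1.322500)/2 = 1.317031
  f(c_7) = f(1.317031) = -0.002247
  f(a) × f(c) ≥ 0, new interval: [1.317031, 1.322500]

After 7 iteration(s), the approximation is c_7 = 1.317031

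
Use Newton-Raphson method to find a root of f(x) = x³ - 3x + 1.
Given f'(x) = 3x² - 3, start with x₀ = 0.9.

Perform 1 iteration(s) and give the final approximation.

f(x) = x³ - 3x + 1
f'(x) = 3x² - 3
x₀ = 0.9

Newton-Raphson formula: x_{n+1} = x_n - f(x_n)/f'(x_n)

Iteration 1:
  f(0.900000) = -0.971000
  f'(0.900000) = -0.570000
  x_1 = 0.900000 - (-0.971000)/(-0.570000) = -0.803509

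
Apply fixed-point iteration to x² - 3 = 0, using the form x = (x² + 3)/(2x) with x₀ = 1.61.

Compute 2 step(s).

Equation: x² - 3 = 0
Fixed-point form: x = (x² + 3)/(2x)
x₀ = 1.61

x_1 = g(1.610000) = 1.736677
x_2 = g(1.736677) = 1.732057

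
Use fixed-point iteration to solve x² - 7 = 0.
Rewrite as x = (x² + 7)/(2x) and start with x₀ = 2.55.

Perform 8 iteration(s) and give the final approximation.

Equation: x² - 7 = 0
Fixed-point form: x = (x² + 7)/(2x)
x₀ = 2.55

x_1 = g(2.550000) = 2.647549
x_2 = g(2.647549) = 2.645752
x_3 = g(2.645752) = 2.645751
x_4 = g(2.645751) = 2.645751
x_5 = g(2.645751) = 2.645751
x_6 = g(2.645751) = 2.645751
x_7 = g(2.645751) = 2.645751
x_8 = g(2.645751) = 2.645751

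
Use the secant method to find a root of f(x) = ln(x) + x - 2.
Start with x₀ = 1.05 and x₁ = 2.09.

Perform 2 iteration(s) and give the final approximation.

f(x) = ln(x) + x - 2
x₀ = 1.05, x₁ = 2.09

Secant formula: x_{n+1} = x_n - f(x_n)(x_n - x_{n-1})/(f(x_n) - f(x_{n-1}))

Iteration 1:
  f(1.050000) = -0.901210
  f(2.090000) = 0.827164
  x_2 = 2.090000 - 0.827164×(2.090000 - 1.050000)/(0.827164 - (-0.901210))
       = 1.592277
Iteration 2:
  f(2.090000) = 0.827164
  f(1.592277) = 0.057443
  x_3 = 1.592277 - 0.057443×(1.592277 - 2.090000)/(0.057443 - 0.827164)
       = 1.555133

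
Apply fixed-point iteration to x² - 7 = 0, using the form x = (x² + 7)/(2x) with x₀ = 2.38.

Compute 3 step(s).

Equation: x² - 7 = 0
Fixed-point form: x = (x² + 7)/(2x)
x₀ = 2.38

x_1 = g(2.380000) = 2.660588
x_2 = g(2.660588) = 2.645793
x_3 = g(2.645793) = 2.645751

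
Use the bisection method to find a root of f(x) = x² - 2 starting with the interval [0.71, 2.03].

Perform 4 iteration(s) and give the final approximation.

f(x) = x² - 2
Initial interval: [0.71, 2.03]

Iteration 1:
  c_1 = (0.710000 + 2.030000)/2 = 1.370000
  f(c_1) = f(1.370000) = -0.123100
  f(a) × f(c) ≥ 0, new interval: [1.370000, 2.030000]
Iteration 2:
  c_2 = (1.370000 + 2.030000)/2 = 1.700000
  f(c_2) = f(1.700000) = 0.890000
  f(a) × f(c) < 0, new interval: [1.370000, 1.700000]
Iteration 3:
  c_3 = (1.370000 + 1.700000)/2 = 1.535000
  f(c_3) = f(1.535000) = 0.356225
  f(a) × f(c) < 0, new interval: [1.370000, 1.535000]
Iteration 4:
  c_4 = (1.370000 + 1.535000)/2 = 1.452500
  f(c_4) = f(1.452500) = 0.109756
  f(a) × f(c) < 0, new interval: [1.370000, 1.452500]

After 4 iteration(s), the approximation is c_4 = 1.452500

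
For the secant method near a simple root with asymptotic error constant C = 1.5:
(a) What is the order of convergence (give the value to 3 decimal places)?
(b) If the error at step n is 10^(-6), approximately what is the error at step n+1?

(a) Secant method has superlinear convergence with order φ = (1+√5)/2 ≈ 1.618.
    This means |e_{n+1}| ≈ C|e_n|^1.618.

(b) With |e_n| = 10^(-6) and C = 1.5:
    |e_{n+1}| ≈ 1.5 × (10^(-6))^1.618 = 1.5 × 10^(-9.71)

(a) ≈ 1.618 (golden ratio); (b) |e_{n+1}| ≈ 2.937e-10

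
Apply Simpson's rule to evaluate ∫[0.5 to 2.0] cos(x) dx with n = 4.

f(x) = cos(x)
a = 0.5, b = 2.0, n = 4
h = (b - a)/n = 0.375000

Simpson's rule: (h/3)[f(x₀) + 4f(x₁) + 2f(x₂) + ... + f(xₙ)]

x_0 = 0.5000, f(x_0) = 0.877583, coefficient = 1
x_1 = 0.8750, f(x_1) = 0.640997, coefficient = 4
x_2 = 1.2500, f(x_2) = 0.315322, coefficient = 2
x_3 = 1.6250, f(x_3) = -0.054177, coefficient = 4
x_4 = 2.0000, f(x_4) = -0.416147, coefficient = 1

I ≈ (0.375000/3) × 3.439359 = 0.429920
Exact value: 0.429872
Error: 0.000048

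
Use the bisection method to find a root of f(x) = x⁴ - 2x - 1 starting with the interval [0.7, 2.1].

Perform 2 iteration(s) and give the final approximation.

f(x) = x⁴ - 2x - 1
Initial interval: [0.7, 2.1]

Iteration 1:
  c_1 = (0.700000 + 2.100000)/2 = 1.400000
  f(c_1) = f(1.400000) = 0.041600
  f(a) × f(c) < 0, new interval: [0.700000, 1.400000]
Iteration 2:
  c_2 = (0.700000 + 1.400000)/2 = 1.050000
  f(c_2) = f(1.050000) = -1.884494
  f(a) × f(c) ≥ 0, new interval: [1.050000, 1.400000]

After 2 iteration(s), the approximation is c_2 = 1.050000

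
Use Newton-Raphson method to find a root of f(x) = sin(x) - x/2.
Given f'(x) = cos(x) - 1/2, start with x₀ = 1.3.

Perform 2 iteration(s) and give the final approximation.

f(x) = sin(x) - x/2
f'(x) = cos(x) - 1/2
x₀ = 1.3

Newton-Raphson formula: x_{n+1} = x_n - f(x_n)/f'(x_n)

Iteration 1:
  f(1.300000) = 0.313558
  f'(1.300000) = -0.232501
  x_1 = 1.300000 - 0.313558/(-0.232501) = 2.648631
Iteration 2:
  f(2.648631) = -0.851078
  f'(2.648631) = -1.380935
  x_2 = 2.648631 - (-0.851078)/(-1.380935) = 2.032325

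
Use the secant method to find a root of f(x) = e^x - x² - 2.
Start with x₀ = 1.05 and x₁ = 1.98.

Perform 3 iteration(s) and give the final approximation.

f(x) = e^x - x² - 2
x₀ = 1.05, x₁ = 1.98

Secant formula: x_{n+1} = x_n - f(x_n)(x_n - x_{n-1})/(f(x_n) - f(x_{n-1}))

Iteration 1:
  f(1.050000) = -0.244849
  f(1.980000) = 1.322343
  x_2 = 1.980000 - 1.322343×(1.980000 - 1.050000)/(1.322343 - (-0.244849))
       = 1.195298
Iteration 2:
  f(1.980000) = 1.322343
  f(1.195298) = -0.124195
  x_3 = 1.195298 - (-0.124195)×(1.195298 - 1.980000)/(-0.124195 - 1.322343)
       = 1.262670
Iteration 3:
  f(1.195298) = -0.124195
  f(1.262670) = -0.059489
  x_4 = 1.262670 - (-0.059489)×(1.262670 - 1.195298)/(-0.059489 - (-0.124195))
       = 1.324609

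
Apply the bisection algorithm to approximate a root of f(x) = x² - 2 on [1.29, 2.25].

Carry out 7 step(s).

f(x) = x² - 2
Initial interval: [1.29, 2.25]

Iteration 1:
  c_1 = (1.290000 + 2.250000)/2 = 1.770000
  f(c_1) = f(1.770000) = 1.132900
  f(a) × f(c) < 0, new interval: [1.290000, 1.770000]
Iteration 2:
  c_2 = (1.290000 + 1.770000)/2 = 1.530000
  f(c_2) = f(1.530000) = 0.340900
  f(a) × f(c) < 0, new interval: [1.290000, 1.530000]
Iteration 3:
  c_3 = (1.290000 + 1.530000)/2 = 1.410000
  f(c_3) = f(1.410000) = -0.011900
  f(a) × f(c) ≥ 0, new interval: [1.410000, 1.530000]
Iteration 4:
  c_4 = (1.410000 + 1.530000)/2 = 1.470000
  f(c_4) = f(1.470000) = 0.160900
  f(a) × f(c) < 0, new interval: [1.410000, 1.470000]
Iteration 5:
  c_5 = (1.410000 + 1.470000)/2 = 1.440000
  f(c_5) = f(1.440000) = 0.073600
  f(a) × f(c) < 0, new interval: [1.410000, 1.440000]
Iteration 6:
  c_6 = (1.410000 + 1.440000)/2 = 1.425000
  f(c_6) = f(1.425000) = 0.030625
  f(a) × f(c) < 0, new interval: [1.410000, 1.425000]
Iteration 7:
  c_7 = (1.410000 + 1.425000)/2 = 1.417500
  f(c_7) = f(1.417500) = 0.009306
  f(a) × f(c) < 0, new interval: [1.410000, 1.417500]

After 7 iteration(s), the approximation is c_7 = 1.417500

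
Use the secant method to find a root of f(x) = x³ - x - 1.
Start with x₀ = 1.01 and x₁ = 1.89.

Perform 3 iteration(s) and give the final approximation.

f(x) = x³ - x - 1
x₀ = 1.01, x₁ = 1.89

Secant formula: x_{n+1} = x_n - f(x_n)(x_n - x_{n-1})/(f(x_n) - f(x_{n-1}))

Iteration 1:
  f(1.010000) = -0.979699
  f(1.890000) = 3.861269
  x_2 = 1.890000 - 3.861269×(1.890000 - 1.010000)/(3.861269 - (-0.979699))
       = 1.188091
Iteration 2:
  f(1.890000) = 3.861269
  f(1.188091) = -0.511027
  x_3 = 1.188091 - (-0.511027)×(1.188091 - 1.890000)/(-0.511027 - 3.861269)
       = 1.270129
Iteration 3:
  f(1.188091) = -0.511027
  f(1.270129) = -0.221120
  x_4 = 1.270129 - (-0.221120)×(1.270129 - 1.188091)/(-0.221120 - (-0.511027))
       = 1.332702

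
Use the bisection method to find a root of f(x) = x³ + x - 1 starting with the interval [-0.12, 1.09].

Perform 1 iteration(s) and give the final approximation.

f(x) = x³ + x - 1
Initial interval: [-0.12, 1.09]

Iteration 1:
  c_1 = (-0.120000 + 1.090000)/2 = 0.485000
  f(c_1) = f(0.485000) = -0.400916
  f(a) × f(c) ≥ 0, new interval: [0.485000, 1.090000]

After 1 iteration(s), the approximation is c_1 = 0.485000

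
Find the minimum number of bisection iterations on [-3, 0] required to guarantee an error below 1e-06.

We need (b-a)/2^n ≤ 1e-06
(0 - (-3))/2^n ≤ 1e-06
3/2^n ≤ 1e-06
2^n ≥ 3000000
n ≥ log₂(3000000) = 21.52
n ≥ 22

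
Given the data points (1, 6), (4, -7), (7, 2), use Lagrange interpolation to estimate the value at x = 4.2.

Lagrange interpolation formula:
P(x) = Σ yᵢ × Lᵢ(x)
where Lᵢ(x) = Π_{j≠i} (x - xⱼ)/(xᵢ - xⱼ)

L_0(4.2) = (4.2 - 4)/(1 - 4) × (4.2 - 7)/(1 - 7) = -0.031111
L_1(4.2) = (4.2 - 1)/(4 - 1) × (4.2 - 7)/(4 - 7) = 0.995556
L_2(4.2) = (4.2 - 1)/(7 - 1) × (4.2 - 4)/(7 - 4) = 0.035556

P(4.2) = 6×L_0(4.2) + (-7)×L_1(4.2) + 2×L_2(4.2)
P(4.2) = -7.084444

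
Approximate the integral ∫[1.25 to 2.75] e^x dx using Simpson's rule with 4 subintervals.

f(x) = e^x
a = 1.25, b = 2.75, n = 4
h = (b - a)/n = 0.375000

Simpson's rule: (h/3)[f(x₀) + 4f(x₁) + 2f(x₂) + ... + f(xₙ)]

x_0 = 1.2500, f(x_0) = 3.490343, coefficient = 1
x_1 = 1.6250, f(x_1) = 5.078419, coefficient = 4
x_2 = 2.0000, f(x_2) = 7.389056, coefficient = 2
x_3 = 2.3750, f(x_3) = 10.751013, coefficient = 4
x_4 = 2.7500, f(x_4) = 15.642632, coefficient = 1

I ≈ (0.375000/3) × 97.228816 = 12.153602
Exact value: 12.152289
Error: 0.001313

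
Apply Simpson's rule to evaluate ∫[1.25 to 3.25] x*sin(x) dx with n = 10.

f(x) = x*sin(x)
a = 1.25, b = 3.25, n = 10
h = (b - a)/n = 0.200000

Simpson's rule: (h/3)[f(x₀) + 4f(x₁) + 2f(x₂) + ... + f(xₙ)]

x_0 = 1.2500, f(x_0) = 1.186231, coefficient = 1
x_1 = 1.4500, f(x_1) = 1.439434, coefficient = 4
x_2 = 1.6500, f(x_2) = 1.644827, coefficient = 2
x_3 = 1.8500, f(x_3) = 1.778359, coefficient = 4
x_4 = 2.0500, f(x_4) = 1.819093, coefficient = 2
x_5 = 2.2500, f(x_5) = 1.750665, coefficient = 4
x_6 = 2.4500, f(x_6) = 1.562524, coefficient = 2
x_7 = 2.6500, f(x_7) = 1.250881, coefficient = 4
x_8 = 2.8500, f(x_8) = 0.819312, coefficient = 2
x_9 = 3.0500, f(x_9) = 0.278967, coefficient = 4
x_10 = 3.2500, f(x_10) = -0.351634, coefficient = 1

I ≈ (0.200000/3) × 38.519332 = 2.567955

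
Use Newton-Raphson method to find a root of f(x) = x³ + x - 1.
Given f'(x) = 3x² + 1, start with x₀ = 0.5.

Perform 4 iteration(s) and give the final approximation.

f(x) = x³ + x - 1
f'(x) = 3x² + 1
x₀ = 0.5

Newton-Raphson formula: x_{n+1} = x_n - f(x_n)/f'(x_n)

Iteration 1:
  f(0.500000) = -0.375000
  f'(0.500000) = 1.750000
  x_1 = 0.500000 - (-0.375000)/1.750000 = 0.714286
Iteration 2:
  f(0.714286) = 0.078717
  f'(0.714286) = 2.530612
  x_2 = 0.714286 - 0.078717/2.530612 = 0.683180
Iteration 3:
  f(0.683180) = 0.002043
  f'(0.683180) = 2.400204
  x_3 = 0.683180 - 0.002043/2.400204 = 0.682328
Iteration 4:
  f(0.682328) = 0.000001
  f'(0.682328) = 2.396716
  x_4 = 0.682328 - 0.000001/2.396716 = 0.682328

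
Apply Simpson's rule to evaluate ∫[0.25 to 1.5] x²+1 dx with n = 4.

f(x) = x²+1
a = 0.25, b = 1.5, n = 4
h = (b - a)/n = 0.312500

Simpson's rule: (h/3)[f(x₀) + 4f(x₁) + 2f(x₂) + ... + f(xₙ)]

x_0 = 0.2500, f(x_0) = 1.062500, coefficient = 1
x_1 = 0.5625, f(x_1) = 1.316406, coefficient = 4
x_2 = 0.8750, f(x_2) = 1.765625, coefficient = 2
x_3 = 1.1875, f(x_3) = 2.410156, coefficient = 4
x_4 = 1.5000, f(x_4) = 3.250000, coefficient = 1

I ≈ (0.312500/3) × 22.750000 = 2.369792
Exact value: 2.369792
Error: 0.000000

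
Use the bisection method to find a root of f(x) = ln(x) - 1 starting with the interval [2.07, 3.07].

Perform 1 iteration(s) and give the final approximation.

f(x) = ln(x) - 1
Initial interval: [2.07, 3.07]

Iteration 1:
  c_1 = (2.070000 + 3.070000)/2 = 2.570000
  f(c_1) = f(2.570000) = -0.056094
  f(a) × f(c) ≥ 0, new interval: [2.570000, 3.070000]

After 1 iteration(s), the approximation is c_1 = 2.570000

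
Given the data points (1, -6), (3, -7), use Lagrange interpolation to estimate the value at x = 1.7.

Lagrange interpolation formula:
P(x) = Σ yᵢ × Lᵢ(x)
where Lᵢ(x) = Π_{j≠i} (x - xⱼ)/(xᵢ - xⱼ)

L_0(1.7) = (1.7 - 3)/(1 - 3) = 0.650000
L_1(1.7) = (1.7 - 1)/(3 - 1) = 0.350000

P(1.7) = (-6)×L_0(1.7) + (-7)×L_1(1.7)
P(1.7) = -6.350000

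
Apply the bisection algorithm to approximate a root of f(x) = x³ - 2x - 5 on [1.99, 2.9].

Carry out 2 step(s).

f(x) = x³ - 2x - 5
Initial interval: [1.99, 2.9]

Iteration 1:
  c_1 = (1.990000 + 2.900000)/2 = 2.445000
  f(c_1) = f(2.445000) = 4.726271
  f(a) × f(c) < 0, new interval: [1.990000, 2.445000]
Iteration 2:
  c_2 = (1.990000 + 2.445000)/2 = 2.217500
  f(c_2) = f(2.217500) = 1.469127
  f(a) × f(c) < 0, new interval: [1.990000, 2.217500]

After 2 iteration(s), the approximation is c_2 = 2.217500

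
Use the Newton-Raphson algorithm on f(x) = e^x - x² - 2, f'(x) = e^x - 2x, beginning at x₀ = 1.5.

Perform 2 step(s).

f(x) = e^x - x² - 2
f'(x) = e^x - 2x
x₀ = 1.5

Newton-Raphson formula: x_{n+1} = x_n - f(x_n)/f'(x_n)

Iteration 1:
  f(1.500000) = 0.231689
  f'(1.500000) = 1.481689
  x_1 = 1.500000 - 0.231689/1.481689 = 1.343632
Iteration 2:
  f(1.343632) = 0.027592
  f'(1.343632) = 1.145675
  x_2 = 1.343632 - 0.027592/1.145675 = 1.319548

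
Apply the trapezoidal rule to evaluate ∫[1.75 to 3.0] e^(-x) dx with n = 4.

f(x) = e^(-x)
a = 1.75, b = 3.0, n = 4
h = (b - a)/n = 0.312500

Trapezoidal rule: (h/2)[f(x₀) + 2f(x₁) + 2f(x₂) + ... + f(xₙ)]

x_0 = 1.7500, f(x_0) = 0.173774, coefficient = 1
x_1 = 2.0625, f(x_1) = 0.127136, coefficient = 2
x_2 = 2.3750, f(x_2) = 0.093014, coefficient = 2
x_3 = 2.6875, f(x_3) = 0.068051, coefficient = 2
x_4 = 3.0000, f(x_4) = 0.049787, coefficient = 1

I ≈ (0.312500/2) × 0.799963 = 0.124994
Exact value: 0.123987
Error: 0.001007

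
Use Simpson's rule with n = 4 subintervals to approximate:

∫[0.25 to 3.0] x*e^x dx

f(x) = x*e^x
a = 0.25, b = 3.0, n = 4
h = (b - a)/n = 0.687500

Simpson's rule: (h/3)[f(x₀) + 4f(x₁) + 2f(x₂) + ... + f(xₙ)]

x_0 = 0.2500, f(x_0) = 0.321006, coefficient = 1
x_1 = 0.9375, f(x_1) = 2.393990, coefficient = 4
x_2 = 1.6250, f(x_2) = 8.252431, coefficient = 2
x_3 = 2.3125, f(x_3) = 23.355423, coefficient = 4
x_4 = 3.0000, f(x_4) = 60.256611, coefficient = 1

I ≈ (0.687500/3) × 180.080130 = 41.268363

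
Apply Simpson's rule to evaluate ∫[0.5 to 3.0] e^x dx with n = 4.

f(x) = e^x
a = 0.5, b = 3.0, n = 4
h = (b - a)/n = 0.625000

Simpson's rule: (h/3)[f(x₀) + 4f(x₁) + 2f(x₂) + ... + f(xₙ)]

x_0 = 0.5000, f(x_0) = 1.648721, coefficient = 1
x_1 = 1.1250, f(x_1) = 3.080217, coefficient = 4
x_2 = 1.7500, f(x_2) = 5.754603, coefficient = 2
x_3 = 2.3750, f(x_3) = 10.751013, coefficient = 4
x_4 = 3.0000, f(x_4) = 20.085537, coefficient = 1

I ≈ (0.625000/3) × 88.568384 = 18.451747
Exact value: 18.436816
Error: 0.014931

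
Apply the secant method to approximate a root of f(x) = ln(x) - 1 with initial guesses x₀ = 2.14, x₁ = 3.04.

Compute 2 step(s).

f(x) = ln(x) - 1
x₀ = 2.14, x₁ = 3.04

Secant formula: x_{n+1} = x_n - f(x_n)(x_n - x_{n-1})/(f(x_n) - f(x_{n-1}))

Iteration 1:
  f(2.140000) = -0.239194
  f(3.040000) = 0.111858
  x_2 = 3.040000 - 0.111858×(3.040000 - 2.140000)/(0.111858 - (-0.239194))
       = 2.753228
Iteration 2:
  f(3.040000) = 0.111858
  f(2.753228) = 0.012774
  x_3 = 2.753228 - 0.012774×(2.753228 - 3.040000)/(0.012774 - 0.111858)
       = 2.716257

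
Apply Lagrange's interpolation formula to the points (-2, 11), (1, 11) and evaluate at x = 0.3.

Lagrange interpolation formula:
P(x) = Σ yᵢ × Lᵢ(x)
where Lᵢ(x) = Π_{j≠i} (x - xⱼ)/(xᵢ - xⱼ)

L_0(0.3) = (0.3 - 1)/(-2 - 1) = 0.233333
L_1(0.3) = (0.3 - (-2))/(1 - (-2)) = 0.766667

P(0.3) = 11×L_0(0.3) + 11×L_1(0.3)
P(0.3) = 11.000000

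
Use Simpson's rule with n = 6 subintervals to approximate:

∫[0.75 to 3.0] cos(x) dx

f(x) = cos(x)
a = 0.75, b = 3.0, n = 6
h = (b - a)/n = 0.375000

Simpson's rule: (h/3)[f(x₀) + 4f(x₁) + 2f(x₂) + ... + f(xₙ)]

x_0 = 0.7500, f(x_0) = 0.731689, coefficient = 1
x_1 = 1.1250, f(x_1) = 0.431177, coefficient = 4
x_2 = 1.5000, f(x_2) = 0.070737, coefficient = 2
x_3 = 1.8750, f(x_3) = -0.299534, coefficient = 4
x_4 = 2.2500, f(x_4) = -0.628174, coefficient = 2
x_5 = 2.6250, f(x_5) = -0.869507, coefficient = 4
x_6 = 3.0000, f(x_6) = -0.989992, coefficient = 1

I ≈ (0.375000/3) × -4.324633 = -0.540579
Exact value: -0.540519
Error: 0.000060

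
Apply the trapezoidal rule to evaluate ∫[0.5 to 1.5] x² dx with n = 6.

f(x) = x²
a = 0.5, b = 1.5, n = 6
h = (b - a)/n = 0.166667

Trapezoidal rule: (h/2)[f(x₀) + 2f(x₁) + 2f(x₂) + ... + f(xₙ)]

x_0 = 0.5000, f(x_0) = 0.250000, coefficient = 1
x_1 = 0.6667, f(x_1) = 0.444444, coefficient = 2
x_2 = 0.8333, f(x_2) = 0.694444, coefficient = 2
x_3 = 1.0000, f(x_3) = 1.000000, coefficient = 2
x_4 = 1.1667, f(x_4) = 1.361111, coefficient = 2
x_5 = 1.3333, f(x_5) = 1.777778, coefficient = 2
x_6 = 1.5000, f(x_6) = 2.250000, coefficient = 1

I ≈ (0.166667/2) × 13.055556 = 1.087963
Exact value: 1.083333
Error: 0.004630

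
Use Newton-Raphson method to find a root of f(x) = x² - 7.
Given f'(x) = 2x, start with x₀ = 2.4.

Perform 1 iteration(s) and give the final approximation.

f(x) = x² - 7
f'(x) = 2x
x₀ = 2.4

Newton-Raphson formula: x_{n+1} = x_n - f(x_n)/f'(x_n)

Iteration 1:
  f(2.400000) = -1.240000
  f'(2.400000) = 4.800000
  x_1 = 2.400000 - (-1.240000)/4.800000 = 2.658333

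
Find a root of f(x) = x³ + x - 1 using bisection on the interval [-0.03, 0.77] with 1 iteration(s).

f(x) = x³ + x - 1
Initial interval: [-0.03, 0.77]

Iteration 1:
  c_1 = (-0.030000 + 0.770000)/2 = 0.370000
  f(c_1) = f(0.370000) = -0.579347
  f(a) × f(c) ≥ 0, new interval: [0.370000, 0.770000]

After 1 iteration(s), the approximation is c_1 = 0.370000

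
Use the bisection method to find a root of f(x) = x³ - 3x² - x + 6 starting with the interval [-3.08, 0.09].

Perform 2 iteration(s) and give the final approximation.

f(x) = x³ - 3x² - x + 6
Initial interval: [-3.08, 0.09]

Iteration 1:
  c_1 = (-3.080000 + 0.090000)/2 = -1.495000
  f(c_1) = f(-1.495000) = -2.551437
  f(a) × f(c) ≥ 0, new interval: [-1.495000, 0.090000]
Iteration 2:
  c_2 = (-1.495000 + 0.090000)/2 = -0.702500
  f(c_2) = f(-0.702500) = 4.875293
  f(a) × f(c) < 0, new interval: [-1.495000, -0.702500]

After 2 iteration(s), the approximation is c_2 = -0.702500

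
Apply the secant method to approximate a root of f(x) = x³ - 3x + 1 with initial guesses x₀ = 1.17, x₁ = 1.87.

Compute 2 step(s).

f(x) = x³ - 3x + 1
x₀ = 1.17, x₁ = 1.87

Secant formula: x_{n+1} = x_n - f(x_n)(x_n - x_{n-1})/(f(x_n) - f(x_{n-1}))

Iteration 1:
  f(1.170000) = -0.908387
  f(1.870000) = 1.929203
  x_2 = 1.870000 - 1.929203×(1.870000 - 1.170000)/(1.929203 - (-0.908387))
       = 1.394088
Iteration 2:
  f(1.870000) = 1.929203
  f(1.394088) = -0.472879
  x_3 = 1.394088 - (-0.472879)×(1.394088 - 1.870000)/(-0.472879 - 1.929203)
       = 1.487777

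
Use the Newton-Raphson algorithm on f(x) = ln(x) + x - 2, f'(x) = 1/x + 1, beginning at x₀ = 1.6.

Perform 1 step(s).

f(x) = ln(x) + x - 2
f'(x) = 1/x + 1
x₀ = 1.6

Newton-Raphson formula: x_{n+1} = x_n - f(x_n)/f'(x_n)

Iteration 1:
  f(1.600000) = 0.070004
  f'(1.600000) = 1.625000
  x_1 = 1.600000 - 0.070004/1.625000 = 1.556921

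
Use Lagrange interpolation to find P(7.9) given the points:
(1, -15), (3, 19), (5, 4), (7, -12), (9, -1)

Lagrange interpolation formula:
P(x) = Σ yᵢ × Lᵢ(x)
where Lᵢ(x) = Π_{j≠i} (x - xⱼ)/(xᵢ - xⱼ)

L_0(7.9) = (7.9 - 3)/(1 - 3) × (7.9 - 5)/(1 - 5) × (7.9 - 7)/(1 - 7) × (7.9 - 9)/(1 - 9) = -0.036635
L_1(7.9) = (7.9 - 1)/(3 - 1) × (7.9 - 5)/(3 - 5) × (7.9 - 7)/(3 - 7) × (7.9 - 9)/(3 - 9) = 0.206353
L_2(7.9) = (7.9 - 1)/(5 - 1) × (7.9 - 3)/(5 - 3) × (7.9 - 7)/(5 - 7) × (7.9 - 9)/(5 - 9) = -0.522998
L_3(7.9) = (7.9 - 1)/(7 - 1) × (7.9 - 3)/(7 - 3) × (7.9 - 5)/(7 - 5) × (7.9 - 9)/(7 - 9) = 1.123478
L_4(7.9) = (7.9 - 1)/(9 - 1) × (7.9 - 3)/(9 - 3) × (7.9 - 5)/(9 - 5) × (7.9 - 7)/(9 - 7) = 0.229802

P(7.9) = (-15)×L_0(7.9) + 19×L_1(7.9) + 4×L_2(7.9) + (-12)×L_3(7.9) + (-1)×L_4(7.9)
P(7.9) = -11.333297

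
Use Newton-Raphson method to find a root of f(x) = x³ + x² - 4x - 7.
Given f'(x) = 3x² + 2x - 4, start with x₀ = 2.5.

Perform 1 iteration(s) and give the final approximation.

f(x) = x³ + x² - 4x - 7
f'(x) = 3x² + 2x - 4
x₀ = 2.5

Newton-Raphson formula: x_{n+1} = x_n - f(x_n)/f'(x_n)

Iteration 1:
  f(2.500000) = 4.875000
  f'(2.500000) = 19.750000
  x_1 = 2.500000 - 4.875000/19.750000 = 2.253165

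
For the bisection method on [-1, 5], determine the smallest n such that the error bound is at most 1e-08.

We need (b-a)/2^n ≤ 1e-08
(5 - (-1))/2^n ≤ 1e-08
6/2^n ≤ 1e-08
2^n ≥ 600000000
n ≥ log₂(600000000) = 29.16
n ≥ 30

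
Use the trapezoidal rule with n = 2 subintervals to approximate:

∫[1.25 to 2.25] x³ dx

f(x) = x³
a = 1.25, b = 2.25, n = 2
h = (b - a)/n = 0.500000

Trapezoidal rule: (h/2)[f(x₀) + 2f(x₁) + 2f(x₂) + ... + f(xₙ)]

x_0 = 1.2500, f(x_0) = 1.953125, coefficient = 1
x_1 = 1.7500, f(x_1) = 5.359375, coefficient = 2
x_2 = 2.2500, f(x_2) = 11.390625, coefficient = 1

I ≈ (0.500000/2) × 24.062500 = 6.015625
Exact value: 5.796875
Error: 0.218750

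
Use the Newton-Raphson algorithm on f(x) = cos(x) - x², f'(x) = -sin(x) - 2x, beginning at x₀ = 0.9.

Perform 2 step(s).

f(x) = cos(x) - x²
f'(x) = -sin(x) - 2x
x₀ = 0.9

Newton-Raphson formula: x_{n+1} = x_n - f(x_n)/f'(x_n)

Iteration 1:
  f(0.900000) = -0.188390
  f'(0.900000) = -2.583327
  x_1 = 0.900000 - (-0.188390)/(-2.583327) = 0.827075
Iteration 2:
  f(0.827075) = -0.007021
  f'(0.827075) = -2.390103
  x_2 = 0.827075 - (-0.007021)/(-2.390103) = 0.824137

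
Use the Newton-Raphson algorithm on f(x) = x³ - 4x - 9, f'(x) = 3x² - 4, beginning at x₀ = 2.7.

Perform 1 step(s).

f(x) = x³ - 4x - 9
f'(x) = 3x² - 4
x₀ = 2.7

Newton-Raphson formula: x_{n+1} = x_n - f(x_n)/f'(x_n)

Iteration 1:
  f(2.700000) = -0.117000
  f'(2.700000) = 17.870000
  x_1 = 2.700000 - (-0.117000)/17.870000 = 2.706547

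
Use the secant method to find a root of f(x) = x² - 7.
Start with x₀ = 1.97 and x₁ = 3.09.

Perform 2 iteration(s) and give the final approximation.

f(x) = x² - 7
x₀ = 1.97, x₁ = 3.09

Secant formula: x_{n+1} = x_n - f(x_n)(x_n - x_{n-1})/(f(x_n) - f(x_{n-1}))

Iteration 1:
  f(1.970000) = -3.119100
  f(3.090000) = 2.548100
  x_2 = 3.090000 - 2.548100×(3.090000 - 1.970000)/(2.548100 - (-3.119100))
       = 2.586423
Iteration 2:
  f(3.090000) = 2.548100
  f(2.586423) = -0.310416
  x_3 = 2.586423 - (-0.310416)×(2.586423 - 3.090000)/(-0.310416 - 2.548100)
       = 2.641108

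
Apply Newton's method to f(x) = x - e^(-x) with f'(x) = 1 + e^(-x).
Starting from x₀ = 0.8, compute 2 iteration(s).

f(x) = x - e^(-x)
f'(x) = 1 + e^(-x)
x₀ = 0.8

Newton-Raphson formula: x_{n+1} = x_n - f(x_n)/f'(x_n)

Iteration 1:
  f(0.800000) = 0.350671
  f'(0.800000) = 1.449329
  x_1 = 0.800000 - 0.350671/1.449329 = 0.558046
Iteration 2:
  f(0.558046) = -0.014280
  f'(0.558046) = 1.572326
  x_2 = 0.558046 - (-0.014280)/1.572326 = 0.567128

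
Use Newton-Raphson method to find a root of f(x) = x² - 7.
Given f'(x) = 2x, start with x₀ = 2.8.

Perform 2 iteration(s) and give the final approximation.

f(x) = x² - 7
f'(x) = 2x
x₀ = 2.8

Newton-Raphson formula: x_{n+1} = x_n - f(x_n)/f'(x_n)

Iteration 1:
  f(2.800000) = 0.840000
  f'(2.800000) = 5.600000
  x_1 = 2.800000 - 0.840000/5.600000 = 2.650000
Iteration 2:
  f(2.650000) = 0.022500
  f'(2.650000) = 5.300000
  x_2 = 2.650000 - 0.022500/5.300000 = 2.645755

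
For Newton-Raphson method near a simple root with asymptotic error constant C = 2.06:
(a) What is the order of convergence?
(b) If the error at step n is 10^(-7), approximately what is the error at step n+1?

(a) Newton-Raphson has quadratic (order 2) convergence near simple roots.
    This means |e_{n+1}| ≈ C|e_n|².

(b) With |e_n| = 10^(-7) and C = 2.06:
    |e_{n+1}| ≈ 2.06 × (10^(-7))² = 2.06 × 10^(-14)

(a) 2 (quadratic); (b) |e_{n+1}| ≈ 2.060e-14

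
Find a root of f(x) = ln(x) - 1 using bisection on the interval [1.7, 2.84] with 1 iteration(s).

f(x) = ln(x) - 1
Initial interval: [1.7, 2.84]

Iteration 1:
  c_1 = (1.700000 + 2.840000)/2 = 2.270000
  f(c_1) = f(2.270000) = -0.180220
  f(a) × f(c) ≥ 0, new interval: [2.270000, 2.840000]

After 1 iteration(s), the approximation is c_1 = 2.270000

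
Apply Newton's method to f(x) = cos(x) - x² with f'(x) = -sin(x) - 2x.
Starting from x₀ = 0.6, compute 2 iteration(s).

f(x) = cos(x) - x²
f'(x) = -sin(x) - 2x
x₀ = 0.6

Newton-Raphson formula: x_{n+1} = x_n - f(x_n)/f'(x_n)

Iteration 1:
  f(0.600000) = 0.465336
  f'(0.600000) = -1.764642
  x_1 = 0.600000 - 0.465336/(-1.764642) = 0.863700
Iteration 2:
  f(0.863700) = -0.096348
  f'(0.863700) = -2.487650
  x_2 = 0.863700 - (-0.096348)/(-2.487650) = 0.824969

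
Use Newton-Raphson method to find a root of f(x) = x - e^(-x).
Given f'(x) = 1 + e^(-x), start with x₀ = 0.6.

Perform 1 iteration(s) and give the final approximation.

f(x) = x - e^(-x)
f'(x) = 1 + e^(-x)
x₀ = 0.6

Newton-Raphson formula: x_{n+1} = x_n - f(x_n)/f'(x_n)

Iteration 1:
  f(0.600000) = 0.051188
  f'(0.600000) = 1.548812
  x_1 = 0.600000 - 0.051188/1.548812 = 0.566950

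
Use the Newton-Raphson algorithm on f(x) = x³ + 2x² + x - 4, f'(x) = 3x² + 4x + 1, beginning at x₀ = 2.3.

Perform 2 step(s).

f(x) = x³ + 2x² + x - 4
f'(x) = 3x² + 4x + 1
x₀ = 2.3

Newton-Raphson formula: x_{n+1} = x_n - f(x_n)/f'(x_n)

Iteration 1:
  f(2.300000) = 21.047000
  f'(2.300000) = 26.070000
  x_1 = 2.300000 - 21.047000/26.070000 = 1.492674
Iteration 2:
  f(1.492674) = 5.274610
  f'(1.492674) = 13.654917
  x_2 = 1.492674 - 5.274610/13.654917 = 1.106394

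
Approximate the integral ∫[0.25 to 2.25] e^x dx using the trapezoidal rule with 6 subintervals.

f(x) = e^x
a = 0.25, b = 2.25, n = 6
h = (b - a)/n = 0.333333

Trapezoidal rule: (h/2)[f(x₀) + 2f(x₁) + 2f(x₂) + ... + f(xₙ)]

x_0 = 0.2500, f(x_0) = 1.284025, coefficient = 1
x_1 = 0.5833, f(x_1) = 1.792002, coefficient = 2
x_2 = 0.9167, f(x_2) = 2.500940, coefficient = 2
x_3 = 1.2500, f(x_3) = 3.490343, coefficient = 2
x_4 = 1.5833, f(x_4) = 4.871166, coefficient = 2
x_5 = 1.9167, f(x_5) = 6.798260, coefficient = 2
x_6 = 2.2500, f(x_6) = 9.487736, coefficient = 1

I ≈ (0.333333/2) × 49.677182 = 8.279530
Exact value: 8.203710
Error: 0.075820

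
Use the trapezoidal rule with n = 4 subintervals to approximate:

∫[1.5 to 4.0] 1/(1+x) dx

f(x) = 1/(1+x)
a = 1.5, b = 4.0, n = 4
h = (b - a)/n = 0.625000

Trapezoidal rule: (h/2)[f(x₀) + 2f(x₁) + 2f(x₂) + ... + f(xₙ)]

x_0 = 1.5000, f(x_0) = 0.400000, coefficient = 1
x_1 = 2.1250, f(x_1) = 0.320000, coefficient = 2
x_2 = 2.7500, f(x_2) = 0.266667, coefficient = 2
x_3 = 3.3750, f(x_3) = 0.228571, coefficient = 2
x_4 = 4.0000, f(x_4) = 0.200000, coefficient = 1

I ≈ (0.625000/2) × 2.230476 = 0.697024
Exact value: 0.693147
Error: 0.003877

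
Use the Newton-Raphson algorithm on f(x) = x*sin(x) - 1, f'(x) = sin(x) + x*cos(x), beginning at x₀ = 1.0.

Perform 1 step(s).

f(x) = x*sin(x) - 1
f'(x) = sin(x) + x*cos(x)
x₀ = 1.0

Newton-Raphson formula: x_{n+1} = x_n - f(x_n)/f'(x_n)

Iteration 1:
  f(1.000000) = -0.158529
  f'(1.000000) = 1.381773
  x_1 = 1.000000 - (-0.158529)/1.381773 = 1.114729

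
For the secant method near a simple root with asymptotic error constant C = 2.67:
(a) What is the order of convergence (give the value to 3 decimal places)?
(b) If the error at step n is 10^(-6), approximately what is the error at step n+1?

(a) Secant method has superlinear convergence with order φ = (1+√5)/2 ≈ 1.618.
    This means |e_{n+1}| ≈ C|e_n|^1.618.

(b) With |e_n| = 10^(-6) and C = 2.67:
    |e_{n+1}| ≈ 2.67 × (10^(-6))^1.618 = 2.67 × 10^(-9.71)

(a) ≈ 1.618 (golden ratio); (b) |e_{n+1}| ≈ 5.228e-10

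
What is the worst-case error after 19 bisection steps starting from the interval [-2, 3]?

Bisection error bound: |error| ≤ (b-a)/2^n
|error| ≤ (3 - (-2))/2^19 = 5/2^19
|error| ≤ 0.0000095367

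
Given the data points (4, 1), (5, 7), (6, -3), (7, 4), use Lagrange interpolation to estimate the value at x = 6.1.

Lagrange interpolation formula:
P(x) = Σ yᵢ × Lᵢ(x)
where Lᵢ(x) = Π_{j≠i} (x - xⱼ)/(xᵢ - xⱼ)

L_0(6.1) = (6.1 - 5)/(4 - 5) × (6.1 - 6)/(4 - 6) × (6.1 - 7)/(4 - 7) = 0.016500
L_1(6.1) = (6.1 - 4)/(5 - 4) × (6.1 - 6)/(5 - 6) × (6.1 - 7)/(5 - 7) = -0.094500
L_2(6.1) = (6.1 - 4)/(6 - 4) × (6.1 - 5)/(6 - 5) × (6.1 - 7)/(6 - 7) = 1.039500
L_3(6.1) = (6.1 - 4)/(7 - 4) × (6.1 - 5)/(7 - 5) × (6.1 - 6)/(7 - 6) = 0.038500

P(6.1) = 1×L_0(6.1) + 7×L_1(6.1) + (-3)×L_2(6.1) + 4×L_3(6.1)
P(6.1) = -3.609500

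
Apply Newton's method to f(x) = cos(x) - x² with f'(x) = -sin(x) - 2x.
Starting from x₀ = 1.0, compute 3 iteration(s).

f(x) = cos(x) - x²
f'(x) = -sin(x) - 2x
x₀ = 1.0

Newton-Raphson formula: x_{n+1} = x_n - f(x_n)/f'(x_n)

Iteration 1:
  f(1.000000) = -0.459698
  f'(1.000000) = -2.841471
  x_1 = 1.000000 - (-0.459698)/(-2.841471) = 0.838218
Iteration 2:
  f(0.838218) = -0.033822
  f'(0.838218) = -2.419890
  x_2 = 0.838218 - (-0.033822)/(-2.419890) = 0.824242
Iteration 3:
  f(0.824242) = -0.000261
  f'(0.824242) = -2.382517
  x_3 = 0.824242 - (-0.000261)/(-2.382517) = 0.824132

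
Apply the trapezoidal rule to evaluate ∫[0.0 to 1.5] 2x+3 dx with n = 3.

f(x) = 2x+3
a = 0.0, b = 1.5, n = 3
h = (b - a)/n = 0.500000

Trapezoidal rule: (h/2)[f(x₀) + 2f(x₁) + 2f(x₂) + ... + f(xₙ)]

x_0 = 0.0000, f(x_0) = 3.000000, coefficient = 1
x_1 = 0.5000, f(x_1) = 4.000000, coefficient = 2
x_2 = 1.0000, f(x_2) = 5.000000, coefficient = 2
x_3 = 1.5000, f(x_3) = 6.000000, coefficient = 1

I ≈ (0.500000/2) × 27.000000 = 6.750000
Exact value: 6.750000
Error: 0.000000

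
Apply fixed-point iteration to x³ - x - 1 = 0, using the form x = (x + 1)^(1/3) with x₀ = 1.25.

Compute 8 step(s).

Equation: x³ - x - 1 = 0
Fixed-point form: x = (x + 1)^(1/3)
x₀ = 1.25

x_1 = g(1.250000) = 1.310371
x_2 = g(1.310371) = 1.321987
x_3 = g(1.321987) = 1.324199
x_4 = g(1.324199) = 1.324619
x_5 = g(1.324619) = 1.324699
x_6 = g(1.324699) = 1.324714
x_7 = g(1.324714) = 1.324717
x_8 = g(1.324717) = 1.324718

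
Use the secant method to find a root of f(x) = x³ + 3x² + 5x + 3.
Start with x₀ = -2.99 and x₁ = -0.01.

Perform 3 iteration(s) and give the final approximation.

f(x) = x³ + 3x² + 5x + 3
x₀ = -2.99, x₁ = -0.01

Secant formula: x_{n+1} = x_n - f(x_n)(x_n - x_{n-1})/(f(x_n) - f(x_{n-1}))

Iteration 1:
  f(-2.990000) = -11.860599
  f(-0.010000) = 2.950299
  x_2 = -0.010000 - 2.950299×(-0.010000 - (-2.990000))/(2.950299 - (-11.860599))
       = -0.603610
Iteration 2:
  f(-0.010000) = 2.950299
  f(-0.603610) = 0.855064
  x_3 = -0.603610 - 0.855064×(-0.603610 - (-0.010000))/(0.855064 - 2.950299)
       = -0.845861
Iteration 3:
  f(-0.603610) = 0.855064
  f(-0.845861) = 0.311940
  x_4 = -0.845861 - 0.311940×(-0.845861 - (-0.603610))/(0.311940 - 0.855064)
       = -0.984997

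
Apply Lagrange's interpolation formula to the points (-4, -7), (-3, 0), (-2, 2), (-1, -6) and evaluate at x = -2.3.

Lagrange interpolation formula:
P(x) = Σ yᵢ × Lᵢ(x)
where Lᵢ(x) = Π_{j≠i} (x - xⱼ)/(xᵢ - xⱼ)

L_0(-2.3) = (-2.3 - (-3))/(-4 - (-3)) × (-2.3 - (-2))/(-4 - (-2)) × (-2.3 - (-1))/(-4 - (-1)) = -0.045500
L_1(-2.3) = (-2.3 - (-4))/(-3 - (-4)) × (-2.3 - (-2))/(-3 - (-2)) × (-2.3 - (-1))/(-3 - (-1)) = 0.331500
L_2(-2.3) = (-2.3 - (-4))/(-2 - (-4)) × (-2.3 - (-3))/(-2 - (-3)) × (-2.3 - (-1))/(-2 - (-1)) = 0.773500
L_3(-2.3) = (-2.3 - (-4))/(-1 - (-4)) × (-2.3 - (-3))/(-1 - (-3)) × (-2.3 - (-2))/(-1 - (-2)) = -0.059500

P(-2.3) = (-7)×L_0(-2.3) + 0×L_1(-2.3) + 2×L_2(-2.3) + (-6)×L_3(-2.3)
P(-2.3) = 2.222500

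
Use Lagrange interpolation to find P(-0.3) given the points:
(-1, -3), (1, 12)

Lagrange interpolation formula:
P(x) = Σ yᵢ × Lᵢ(x)
where Lᵢ(x) = Π_{j≠i} (x - xⱼ)/(xᵢ - xⱼ)

L_0(-0.3) = (-0.3 - 1)/(-1 - 1) = 0.650000
L_1(-0.3) = (-0.3 - (-1))/(1 - (-1)) = 0.350000

P(-0.3) = (-3)×L_0(-0.3) + 12×L_1(-0.3)
P(-0.3) = 2.250000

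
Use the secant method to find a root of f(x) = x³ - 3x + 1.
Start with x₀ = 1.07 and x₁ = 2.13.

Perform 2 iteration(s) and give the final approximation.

f(x) = x³ - 3x + 1
x₀ = 1.07, x₁ = 2.13

Secant formula: x_{n+1} = x_n - f(x_n)(x_n - x_{n-1})/(f(x_n) - f(x_{n-1}))

Iteration 1:
  f(1.070000) = -0.984957
  f(2.130000) = 4.273597
  x_2 = 2.130000 - 4.273597×(2.130000 - 1.070000)/(4.273597 - (-0.984957))
       = 1.268544
Iteration 2:
  f(2.130000) = 4.273597
  f(1.268544) = -0.764286
  x_3 = 1.268544 - (-0.764286)×(1.268544 - 2.130000)/(-0.764286 - 4.273597)
       = 1.399234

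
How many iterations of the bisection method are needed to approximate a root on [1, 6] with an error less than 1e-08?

We need (b-a)/2^n ≤ 1e-08
(6 - 1)/2^n ≤ 1e-08
5/2^n ≤ 1e-08
2^n ≥ 500000000
n ≥ log₂(500000000) = 28.90
n ≥ 29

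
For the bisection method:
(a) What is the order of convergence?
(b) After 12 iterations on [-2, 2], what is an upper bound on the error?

(a) Bisection has linear (order 1) convergence; the error is halved each step.

(b) Error bound = (b-a)/2^n = (2 - (-2))/2^{12}
    = 4/2^{12}

(a) 1 (linear); (b) error ≤ 9.77e-04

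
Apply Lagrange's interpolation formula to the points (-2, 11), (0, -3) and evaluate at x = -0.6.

Lagrange interpolation formula:
P(x) = Σ yᵢ × Lᵢ(x)
where Lᵢ(x) = Π_{j≠i} (x - xⱼ)/(xᵢ - xⱼ)

L_0(-0.6) = (-0.6 - 0)/(-2 - 0) = 0.300000
L_1(-0.6) = (-0.6 - (-2))/(0 - (-2)) = 0.700000

P(-0.6) = 11×L_0(-0.6) + (-3)×L_1(-0.6)
P(-0.6) = 1.200000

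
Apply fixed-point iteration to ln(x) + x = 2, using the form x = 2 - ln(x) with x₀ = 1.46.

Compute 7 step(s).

Equation: ln(x) + x = 2
Fixed-point form: x = 2 - ln(x)
x₀ = 1.46

x_1 = g(1.460000) = 1.621564
x_2 = g(1.621564) = 1.516609
x_3 = g(1.516609) = 1.583523
x_4 = g(1.583523) = 1.540348
x_5 = g(1.540348) = 1.567992
x_6 = g(1.567992) = 1.550204
x_7 = g(1.550204) = 1.561613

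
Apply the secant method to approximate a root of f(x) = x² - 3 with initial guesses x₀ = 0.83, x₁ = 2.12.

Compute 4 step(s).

f(x) = x² - 3
x₀ = 0.83, x₁ = 2.12

Secant formula: x_{n+1} = x_n - f(x_n)(x_n - x_{n-1})/(f(x_n) - f(x_{n-1}))

Iteration 1:
  f(0.830000) = -2.311100
  f(2.120000) = 1.494400
  x_2 = 2.120000 - 1.494400×(2.120000 - 0.830000)/(1.494400 - (-2.311100))
       = 1.613424
Iteration 2:
  f(2.120000) = 1.494400
  f(1.613424) = -0.396864
  x_3 = 1.613424 - (-0.396864)×(1.613424 - 2.120000)/(-0.396864 - 1.494400)
       = 1.719724
Iteration 3:
  f(1.613424) = -0.396864
  f(1.719724) = -0.042549
  x_4 = 1.719724 - (-0.042549)×(1.719724 - 1.613424)/(-0.042549 - (-0.396864))
       = 1.732490
Iteration 4:
  f(1.719724) = -0.042549
  f(1.732490) = 0.001520
  x_5 = 1.732490 - 0.001520×(1.732490 - 1.719724)/(0.001520 - (-0.042549))
       = 1.732049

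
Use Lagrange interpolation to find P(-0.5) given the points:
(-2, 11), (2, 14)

Lagrange interpolation formula:
P(x) = Σ yᵢ × Lᵢ(x)
where Lᵢ(x) = Π_{j≠i} (x - xⱼ)/(xᵢ - xⱼ)

L_0(-0.5) = (-0.5 - 2)/(-2 - 2) = 0.625000
L_1(-0.5) = (-0.5 - (-2))/(2 - (-2)) = 0.375000

P(-0.5) = 11×L_0(-0.5) + 14×L_1(-0.5)
P(-0.5) = 12.125000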